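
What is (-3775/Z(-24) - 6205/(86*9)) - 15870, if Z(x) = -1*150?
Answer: -6135053/387 ≈ -15853.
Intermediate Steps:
Z(x) = -150
(-3775/Z(-24) - 6205/(86*9)) - 15870 = (-3775/(-150) - 6205/(86*9)) - 15870 = (-3775*(-1/150) - 6205/774) - 15870 = (151/6 - 6205*1/774) - 15870 = (151/6 - 6205/774) - 15870 = 6637/387 - 15870 = -6135053/387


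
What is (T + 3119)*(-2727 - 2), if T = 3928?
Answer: -19231263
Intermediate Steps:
(T + 3119)*(-2727 - 2) = (3928 + 3119)*(-2727 - 2) = 7047*(-2729) = -19231263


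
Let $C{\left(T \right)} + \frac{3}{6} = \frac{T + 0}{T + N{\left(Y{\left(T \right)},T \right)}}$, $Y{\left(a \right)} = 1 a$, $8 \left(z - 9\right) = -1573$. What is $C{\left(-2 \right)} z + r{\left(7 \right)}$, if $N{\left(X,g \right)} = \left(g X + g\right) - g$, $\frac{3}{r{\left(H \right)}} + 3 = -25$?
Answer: $\frac{31509}{112} \approx 281.33$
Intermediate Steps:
$z = - \frac{1501}{8}$ ($z = 9 + \frac{1}{8} \left(-1573\right) = 9 - \frac{1573}{8} = - \frac{1501}{8} \approx -187.63$)
$r{\left(H \right)} = - \frac{3}{28}$ ($r{\left(H \right)} = \frac{3}{-3 - 25} = \frac{3}{-28} = 3 \left(- \frac{1}{28}\right) = - \frac{3}{28}$)
$Y{\left(a \right)} = a$
$N{\left(X,g \right)} = X g$ ($N{\left(X,g \right)} = \left(X g + g\right) - g = \left(g + X g\right) - g = X g$)
$C{\left(T \right)} = - \frac{1}{2} + \frac{T}{T + T^{2}}$ ($C{\left(T \right)} = - \frac{1}{2} + \frac{T + 0}{T + T T} = - \frac{1}{2} + \frac{T}{T + T^{2}}$)
$C{\left(-2 \right)} z + r{\left(7 \right)} = \frac{1 - -2}{2 \left(1 - 2\right)} \left(- \frac{1501}{8}\right) - \frac{3}{28} = \frac{1 + 2}{2 \left(-1\right)} \left(- \frac{1501}{8}\right) - \frac{3}{28} = \frac{1}{2} \left(-1\right) 3 \left(- \frac{1501}{8}\right) - \frac{3}{28} = \left(- \frac{3}{2}\right) \left(- \frac{1501}{8}\right) - \frac{3}{28} = \frac{4503}{16} - \frac{3}{28} = \frac{31509}{112}$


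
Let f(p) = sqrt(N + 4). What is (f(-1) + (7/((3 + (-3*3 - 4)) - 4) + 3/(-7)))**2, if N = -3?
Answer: 1/196 ≈ 0.0051020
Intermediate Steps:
f(p) = 1 (f(p) = sqrt(-3 + 4) = sqrt(1) = 1)
(f(-1) + (7/((3 + (-3*3 - 4)) - 4) + 3/(-7)))**2 = (1 + (7/((3 + (-3*3 - 4)) - 4) + 3/(-7)))**2 = (1 + (7/((3 + (-9 - 4)) - 4) + 3*(-1/7)))**2 = (1 + (7/((3 - 13) - 4) - 3/7))**2 = (1 + (7/(-10 - 4) - 3/7))**2 = (1 + (7/(-14) - 3/7))**2 = (1 + (7*(-1/14) - 3/7))**2 = (1 + (-1/2 - 3/7))**2 = (1 - 13/14)**2 = (1/14)**2 = 1/196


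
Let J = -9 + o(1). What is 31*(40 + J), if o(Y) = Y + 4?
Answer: 1116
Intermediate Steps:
o(Y) = 4 + Y
J = -4 (J = -9 + (4 + 1) = -9 + 5 = -4)
31*(40 + J) = 31*(40 - 4) = 31*36 = 1116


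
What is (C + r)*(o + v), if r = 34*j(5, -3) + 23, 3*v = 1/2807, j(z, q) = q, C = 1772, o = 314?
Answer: 4476622135/8421 ≈ 5.3160e+5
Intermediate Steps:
v = 1/8421 (v = (1/3)/2807 = (1/3)*(1/2807) = 1/8421 ≈ 0.00011875)
r = -79 (r = 34*(-3) + 23 = -102 + 23 = -79)
(C + r)*(o + v) = (1772 - 79)*(314 + 1/8421) = 1693*(2644195/8421) = 4476622135/8421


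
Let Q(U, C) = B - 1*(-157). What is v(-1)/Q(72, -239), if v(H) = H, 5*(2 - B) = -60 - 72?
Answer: -5/927 ≈ -0.0053937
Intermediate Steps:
B = 142/5 (B = 2 - (-60 - 72)/5 = 2 - ⅕*(-132) = 2 + 132/5 = 142/5 ≈ 28.400)
Q(U, C) = 927/5 (Q(U, C) = 142/5 - 1*(-157) = 142/5 + 157 = 927/5)
v(-1)/Q(72, -239) = -1/927/5 = -1*5/927 = -5/927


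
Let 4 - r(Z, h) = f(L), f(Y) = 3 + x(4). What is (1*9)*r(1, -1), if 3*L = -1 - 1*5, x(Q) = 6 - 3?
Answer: -18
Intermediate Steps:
x(Q) = 3
L = -2 (L = (-1 - 1*5)/3 = (-1 - 5)/3 = (⅓)*(-6) = -2)
f(Y) = 6 (f(Y) = 3 + 3 = 6)
r(Z, h) = -2 (r(Z, h) = 4 - 1*6 = 4 - 6 = -2)
(1*9)*r(1, -1) = (1*9)*(-2) = 9*(-2) = -18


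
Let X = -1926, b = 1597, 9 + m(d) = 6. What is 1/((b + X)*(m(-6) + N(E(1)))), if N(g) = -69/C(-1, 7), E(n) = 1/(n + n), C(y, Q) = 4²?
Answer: 16/38493 ≈ 0.00041566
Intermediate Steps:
m(d) = -3 (m(d) = -9 + 6 = -3)
C(y, Q) = 16
E(n) = 1/(2*n)
N(g) = -69/16
1/((b + X)*(m(-6) + N(E(1)))) = 1/((1597 - 1926)*(-3 - 69/16)) = 1/(-329*(-117/16)) = 1/(38493/16) = 16/38493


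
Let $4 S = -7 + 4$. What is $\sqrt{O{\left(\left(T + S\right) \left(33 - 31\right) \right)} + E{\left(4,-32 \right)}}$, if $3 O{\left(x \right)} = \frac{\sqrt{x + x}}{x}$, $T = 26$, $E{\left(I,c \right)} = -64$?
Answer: $\frac{\sqrt{-5875776 + 606 \sqrt{101}}}{303} \approx 7.9958 i$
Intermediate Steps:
$S = - \frac{3}{4}$ ($S = \frac{-7 + 4}{4} = \frac{1}{4} \left(-3\right) = - \frac{3}{4} \approx -0.75$)
$O{\left(x \right)} = \frac{\sqrt{2}}{3 \sqrt{x}}$ ($O{\left(x \right)} = \frac{\sqrt{x + x} \frac{1}{x}}{3} = \frac{\sqrt{2 x} \frac{1}{x}}{3} = \frac{\sqrt{2} \sqrt{x} \frac{1}{x}}{3} = \frac{\sqrt{2} \frac{1}{\sqrt{x}}}{3} = \frac{\sqrt{2}}{3 \sqrt{x}}$)
$\sqrt{O{\left(\left(T + S\right) \left(33 - 31\right) \right)} + E{\left(4,-32 \right)}} = \sqrt{\frac{\sqrt{2}}{3 \sqrt{26 - \frac{3}{4}} \sqrt{33 - 31}} - 64} = \sqrt{\frac{\sqrt{2}}{3 \frac{\sqrt{202}}{2}} - 64} = \sqrt{\frac{\sqrt{2} \frac{\sqrt{202}}{101}}{3} - 64} = \sqrt{\frac{2 \sqrt{101}}{303} - 64} = \sqrt{-64 + \frac{2 \sqrt{101}}{303}}$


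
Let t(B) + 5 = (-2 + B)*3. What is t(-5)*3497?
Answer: -90922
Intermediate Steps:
t(B) = -11 + 3*B (t(B) = -5 + (-2 + B)*3 = -5 + (-6 + 3*B) = -11 + 3*B)
t(-5)*3497 = (-11 + 3*(-5))*3497 = (-11 - 15)*3497 = -26*3497 = -90922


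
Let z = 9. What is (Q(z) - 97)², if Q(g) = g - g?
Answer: 9409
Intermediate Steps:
Q(g) = 0
(Q(z) - 97)² = (0 - 97)² = (-97)² = 9409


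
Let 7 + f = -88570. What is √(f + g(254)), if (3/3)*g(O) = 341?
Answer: 6*I*√2451 ≈ 297.05*I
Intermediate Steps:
f = -88577 (f = -7 - 88570 = -88577)
g(O) = 341
√(f + g(254)) = √(-88577 + 341) = √(-88236) = 6*I*√2451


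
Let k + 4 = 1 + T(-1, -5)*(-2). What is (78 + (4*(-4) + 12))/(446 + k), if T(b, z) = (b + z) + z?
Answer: 74/465 ≈ 0.15914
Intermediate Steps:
T(b, z) = b + 2*z
k = 19 (k = -4 + (1 + (-1 + 2*(-5))*(-2)) = -4 + (1 + (-1 - 10)*(-2)) = -4 + (1 - 11*(-2)) = -4 + (1 + 22) = -4 + 23 = 19)
(78 + (4*(-4) + 12))/(446 + k) = (78 + (4*(-4) + 12))/(446 + 19) = (78 + (-16 + 12))/465 = (78 - 4)*(1/465) = 74*(1/465) = 74/465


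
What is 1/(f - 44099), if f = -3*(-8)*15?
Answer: -1/43739 ≈ -2.2863e-5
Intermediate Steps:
f = 360 (f = 24*15 = 360)
1/(f - 44099) = 1/(360 - 44099) = 1/(-43739) = -1/43739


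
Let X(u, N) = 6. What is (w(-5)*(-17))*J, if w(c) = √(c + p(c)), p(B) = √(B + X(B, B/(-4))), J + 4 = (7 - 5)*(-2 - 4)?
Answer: 544*I ≈ 544.0*I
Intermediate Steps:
J = -16 (J = -4 + (7 - 5)*(-2 - 4) = -4 + 2*(-6) = -4 - 12 = -16)
p(B) = √(6 + B) (p(B) = √(B + 6) = √(6 + B))
w(c) = √(c + √(6 + c))
(w(-5)*(-17))*J = (√(-5 + √(6 - 5))*(-17))*(-16) = (√(-5 + √1)*(-17))*(-16) = (√(-5 + 1)*(-17))*(-16) = (√(-4)*(-17))*(-16) = ((2*I)*(-17))*(-16) = -34*I*(-16) = 544*I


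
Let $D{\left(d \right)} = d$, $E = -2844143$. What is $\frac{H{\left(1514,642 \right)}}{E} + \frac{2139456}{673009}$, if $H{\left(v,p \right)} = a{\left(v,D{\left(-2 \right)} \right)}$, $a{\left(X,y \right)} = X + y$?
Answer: $\frac{6083901216600}{1914133836287} \approx 3.1784$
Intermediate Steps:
$H{\left(v,p \right)} = -2 + v$ ($H{\left(v,p \right)} = v - 2 = -2 + v$)
$\frac{H{\left(1514,642 \right)}}{E} + \frac{2139456}{673009} = \frac{-2 + 1514}{-2844143} + \frac{2139456}{673009} = 1512 \left(- \frac{1}{2844143}\right) + 2139456 \cdot \frac{1}{673009} = - \frac{1512}{2844143} + \frac{2139456}{673009} = \frac{6083901216600}{1914133836287}$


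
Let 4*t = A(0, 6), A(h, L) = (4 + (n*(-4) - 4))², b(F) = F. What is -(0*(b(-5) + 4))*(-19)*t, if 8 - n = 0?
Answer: 0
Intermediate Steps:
n = 8 (n = 8 - 1*0 = 8 + 0 = 8)
A(h, L) = 1024 (A(h, L) = (4 + (8*(-4) - 4))² = (4 + (-32 - 4))² = (4 - 36)² = (-32)² = 1024)
t = 256 (t = (¼)*1024 = 256)
-(0*(b(-5) + 4))*(-19)*t = -(0*(-5 + 4))*(-19)*256 = -(0*(-1))*(-19)*256 = -0*(-19)*256 = -0*256 = -1*0 = 0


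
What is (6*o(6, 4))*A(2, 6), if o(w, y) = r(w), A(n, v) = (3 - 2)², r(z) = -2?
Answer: -12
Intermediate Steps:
A(n, v) = 1 (A(n, v) = 1² = 1)
o(w, y) = -2
(6*o(6, 4))*A(2, 6) = (6*(-2))*1 = -12*1 = -12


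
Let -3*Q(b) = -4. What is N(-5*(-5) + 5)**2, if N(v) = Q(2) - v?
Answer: 7396/9 ≈ 821.78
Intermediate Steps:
Q(b) = 4/3 (Q(b) = -1/3*(-4) = 4/3)
N(v) = 4/3 - v
N(-5*(-5) + 5)**2 = (4/3 - (-5*(-5) + 5))**2 = (4/3 - (25 + 5))**2 = (4/3 - 1*30)**2 = (4/3 - 30)**2 = (-86/3)**2 = 7396/9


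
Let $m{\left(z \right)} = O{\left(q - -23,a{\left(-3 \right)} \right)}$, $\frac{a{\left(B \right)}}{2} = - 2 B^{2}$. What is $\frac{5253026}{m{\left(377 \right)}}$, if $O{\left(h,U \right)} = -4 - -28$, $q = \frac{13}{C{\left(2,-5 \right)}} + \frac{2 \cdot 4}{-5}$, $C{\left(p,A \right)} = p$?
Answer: $\frac{2626513}{12} \approx 2.1888 \cdot 10^{5}$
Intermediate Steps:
$a{\left(B \right)} = - 4 B^{2}$ ($a{\left(B \right)} = 2 \left(- 2 B^{2}\right) = - 4 B^{2}$)
$q = \frac{49}{10}$ ($q = \frac{13}{2} + \frac{2 \cdot 4}{-5} = 13 \cdot \frac{1}{2} + 8 \left(- \frac{1}{5}\right) = \frac{13}{2} - \frac{8}{5} = \frac{49}{10} \approx 4.9$)
$O{\left(h,U \right)} = 24$ ($O{\left(h,U \right)} = -4 + 28 = 24$)
$m{\left(z \right)} = 24$
$\frac{5253026}{m{\left(377 \right)}} = \frac{5253026}{24} = 5253026 \cdot \frac{1}{24} = \frac{2626513}{12}$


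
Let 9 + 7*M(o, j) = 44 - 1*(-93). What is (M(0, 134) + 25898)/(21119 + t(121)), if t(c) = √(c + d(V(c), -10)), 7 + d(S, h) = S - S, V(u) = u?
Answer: 547326038/446012047 - 181414*√114/3122084329 ≈ 1.2265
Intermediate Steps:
M(o, j) = 128/7 (M(o, j) = -9/7 + (44 - 1*(-93))/7 = -9/7 + (44 + 93)/7 = -9/7 + (⅐)*137 = -9/7 + 137/7 = 128/7)
d(S, h) = -7 (d(S, h) = -7 + (S - S) = -7 + 0 = -7)
t(c) = √(-7 + c) (t(c) = √(c - 7) = √(-7 + c))
(M(0, 134) + 25898)/(21119 + t(121)) = (128/7 + 25898)/(21119 + √(-7 + 121)) = 181414/(7*(21119 + √114))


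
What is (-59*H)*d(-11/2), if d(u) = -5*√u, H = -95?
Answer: -28025*I*√22/2 ≈ -65725.0*I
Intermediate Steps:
(-59*H)*d(-11/2) = (-59*(-95))*(-5*I*√22/2) = 5605*(-5*I*√22/2) = -28025*I*√22/2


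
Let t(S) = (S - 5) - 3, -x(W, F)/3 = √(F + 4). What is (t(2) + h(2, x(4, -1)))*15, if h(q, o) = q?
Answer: -60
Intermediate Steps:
x(W, F) = -3*√(4 + F) (x(W, F) = -3*√(F + 4) = -3*√(4 + F))
t(S) = -8 + S (t(S) = (-5 + S) - 3 = -8 + S)
(t(2) + h(2, x(4, -1)))*15 = ((-8 + 2) + 2)*15 = (-6 + 2)*15 = -4*15 = -60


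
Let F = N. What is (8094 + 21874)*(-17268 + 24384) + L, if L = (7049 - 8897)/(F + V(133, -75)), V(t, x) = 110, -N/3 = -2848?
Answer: 922742649252/4327 ≈ 2.1325e+8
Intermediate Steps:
N = 8544 (N = -3*(-2848) = 8544)
F = 8544
L = -924/4327 (L = (7049 - 8897)/(8544 + 110) = -1848/8654 = -1848*1/8654 = -924/4327 ≈ -0.21354)
(8094 + 21874)*(-17268 + 24384) + L = (8094 + 21874)*(-17268 + 24384) - 924/4327 = 29968*7116 - 924/4327 = 213252288 - 924/4327 = 922742649252/4327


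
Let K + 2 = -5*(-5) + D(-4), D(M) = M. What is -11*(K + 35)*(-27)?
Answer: 16038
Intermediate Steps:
K = 19 (K = -2 + (-5*(-5) - 4) = -2 + (25 - 4) = -2 + 21 = 19)
-11*(K + 35)*(-27) = -11*(19 + 35)*(-27) = -11*54*(-27) = -594*(-27) = 16038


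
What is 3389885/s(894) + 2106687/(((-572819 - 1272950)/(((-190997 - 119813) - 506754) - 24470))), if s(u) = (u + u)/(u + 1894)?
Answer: 5154024649022831/825058743 ≈ 6.2469e+6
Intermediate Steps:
s(u) = 2*u/(1894 + u) (s(u) = (2*u)/(1894 + u) = 2*u/(1894 + u))
3389885/s(894) + 2106687/(((-572819 - 1272950)/(((-190997 - 119813) - 506754) - 24470))) = 3389885/((2*894/(1894 + 894))) + 2106687/(((-572819 - 1272950)/(((-190997 - 119813) - 506754) - 24470))) = 3389885/((2*894/2788)) + 2106687/((-1845769/((-310810 - 506754) - 24470))) = 3389885/((2*894*(1/2788))) + 2106687/((-1845769/(-817564 - 24470))) = 3389885/(447/697) + 2106687/((-1845769/(-842034))) = 3389885*(697/447) + 2106687/((-1845769*(-1/842034))) = 2362749845/447 + 2106687/(1845769/842034) = 2362749845/447 + 2106687*(842034/1845769) = 2362749845/447 + 1773902081358/1845769 = 5154024649022831/825058743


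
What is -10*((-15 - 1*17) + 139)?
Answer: -1070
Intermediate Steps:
-10*((-15 - 1*17) + 139) = -10*((-15 - 17) + 139) = -10*(-32 + 139) = -10*107 = -1070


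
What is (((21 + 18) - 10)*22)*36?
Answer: 22968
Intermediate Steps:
(((21 + 18) - 10)*22)*36 = ((39 - 10)*22)*36 = (29*22)*36 = 638*36 = 22968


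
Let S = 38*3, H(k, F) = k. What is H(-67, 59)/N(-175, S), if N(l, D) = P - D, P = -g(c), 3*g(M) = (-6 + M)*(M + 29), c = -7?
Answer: 201/56 ≈ 3.5893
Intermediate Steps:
S = 114
g(M) = (-6 + M)*(29 + M)/3 (g(M) = ((-6 + M)*(M + 29))/3 = ((-6 + M)*(29 + M))/3 = (-6 + M)*(29 + M)/3)
P = 286/3 (P = -(-58 + (1/3)*(-7)**2 + (23/3)*(-7)) = -(-58 + (1/3)*49 - 161/3) = -(-58 + 49/3 - 161/3) = -1*(-286/3) = 286/3 ≈ 95.333)
N(l, D) = 286/3 - D
H(-67, 59)/N(-175, S) = -67/(286/3 - 1*114) = -67/(286/3 - 114) = -67/(-56/3) = -67*(-3/56) = 201/56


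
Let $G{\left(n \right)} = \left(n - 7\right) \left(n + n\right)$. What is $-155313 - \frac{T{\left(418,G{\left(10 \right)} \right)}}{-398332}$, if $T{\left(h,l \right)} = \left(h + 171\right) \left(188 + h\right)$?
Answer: $- \frac{30932890491}{199166} \approx -1.5531 \cdot 10^{5}$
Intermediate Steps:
$G{\left(n \right)} = 2 n \left(-7 + n\right)$ ($G{\left(n \right)} = \left(-7 + n\right) 2 n = 2 n \left(-7 + n\right)$)
$T{\left(h,l \right)} = \left(171 + h\right) \left(188 + h\right)$
$-155313 - \frac{T{\left(418,G{\left(10 \right)} \right)}}{-398332} = -155313 - \frac{32148 + 418^{2} + 359 \cdot 418}{-398332} = -155313 - \left(32148 + 174724 + 150062\right) \left(- \frac{1}{398332}\right) = -155313 - 356934 \left(- \frac{1}{398332}\right) = -155313 - - \frac{178467}{199166} = -155313 + \frac{178467}{199166} = - \frac{30932890491}{199166}$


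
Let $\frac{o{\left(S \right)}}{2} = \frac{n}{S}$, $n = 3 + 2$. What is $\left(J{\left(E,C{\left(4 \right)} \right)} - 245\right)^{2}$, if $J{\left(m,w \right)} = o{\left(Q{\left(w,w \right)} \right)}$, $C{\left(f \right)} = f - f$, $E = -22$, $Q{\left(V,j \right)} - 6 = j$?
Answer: $\frac{532900}{9} \approx 59211.0$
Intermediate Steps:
$Q{\left(V,j \right)} = 6 + j$
$n = 5$
$C{\left(f \right)} = 0$
$o{\left(S \right)} = \frac{10}{S}$ ($o{\left(S \right)} = 2 \frac{5}{S} = \frac{10}{S}$)
$J{\left(m,w \right)} = \frac{10}{6 + w}$
$\left(J{\left(E,C{\left(4 \right)} \right)} - 245\right)^{2} = \left(\frac{10}{6 + 0} - 245\right)^{2} = \left(\frac{10}{6} - 245\right)^{2} = \left(10 \cdot \frac{1}{6} - 245\right)^{2} = \left(\frac{5}{3} - 245\right)^{2} = \left(- \frac{730}{3}\right)^{2} = \frac{532900}{9}$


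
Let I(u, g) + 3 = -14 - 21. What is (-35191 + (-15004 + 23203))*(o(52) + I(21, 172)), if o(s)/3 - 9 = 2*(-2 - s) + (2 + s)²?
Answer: -227083696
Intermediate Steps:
I(u, g) = -38 (I(u, g) = -3 + (-14 - 21) = -3 - 35 = -38)
o(s) = 15 - 6*s + 3*(2 + s)² (o(s) = 27 + 3*(2*(-2 - s) + (2 + s)²) = 27 + 3*((-4 - 2*s) + (2 + s)²) = 27 + 3*(-4 + (2 + s)² - 2*s) = 27 + (-12 - 6*s + 3*(2 + s)²) = 15 - 6*s + 3*(2 + s)²)
(-35191 + (-15004 + 23203))*(o(52) + I(21, 172)) = (-35191 + (-15004 + 23203))*((27 + 3*52² + 6*52) - 38) = (-35191 + 8199)*((27 + 3*2704 + 312) - 38) = -26992*((27 + 8112 + 312) - 38) = -26992*(8451 - 38) = -26992*8413 = -227083696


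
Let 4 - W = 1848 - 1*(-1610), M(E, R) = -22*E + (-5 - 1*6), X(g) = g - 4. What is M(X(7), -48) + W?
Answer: -3531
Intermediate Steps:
X(g) = -4 + g
M(E, R) = -11 - 22*E (M(E, R) = -22*E + (-5 - 6) = -22*E - 11 = -11 - 22*E)
W = -3454 (W = 4 - (1848 - 1*(-1610)) = 4 - (1848 + 1610) = 4 - 1*3458 = 4 - 3458 = -3454)
M(X(7), -48) + W = (-11 - 22*(-4 + 7)) - 3454 = (-11 - 22*3) - 3454 = (-11 - 66) - 3454 = -77 - 3454 = -3531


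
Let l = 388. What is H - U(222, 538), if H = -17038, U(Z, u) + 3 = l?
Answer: -17423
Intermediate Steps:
U(Z, u) = 385 (U(Z, u) = -3 + 388 = 385)
H - U(222, 538) = -17038 - 1*385 = -17038 - 385 = -17423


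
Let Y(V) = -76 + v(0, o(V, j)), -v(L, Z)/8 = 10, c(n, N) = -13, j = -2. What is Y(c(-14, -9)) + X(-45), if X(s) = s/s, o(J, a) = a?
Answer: -155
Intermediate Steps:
X(s) = 1
v(L, Z) = -80 (v(L, Z) = -8*10 = -80)
Y(V) = -156 (Y(V) = -76 - 80 = -156)
Y(c(-14, -9)) + X(-45) = -156 + 1 = -155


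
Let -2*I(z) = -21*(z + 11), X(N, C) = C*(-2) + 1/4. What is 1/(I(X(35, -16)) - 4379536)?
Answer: -8/35032655 ≈ -2.2836e-7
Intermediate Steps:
X(N, C) = ¼ - 2*C (X(N, C) = -2*C + ¼ = ¼ - 2*C)
I(z) = 231/2 + 21*z/2 (I(z) = -(-21)*(z + 11)/2 = -(-21)*(11 + z)/2 = -(-231 - 21*z)/2 = 231/2 + 21*z/2)
1/(I(X(35, -16)) - 4379536) = 1/((231/2 + 21*(¼ - 2*(-16))/2) - 4379536) = 1/((231/2 + 21*(¼ + 32)/2) - 4379536) = 1/((231/2 + (21/2)*(129/4)) - 4379536) = 1/((231/2 + 2709/8) - 4379536) = 1/(3633/8 - 4379536) = 1/(-35032655/8) = -8/35032655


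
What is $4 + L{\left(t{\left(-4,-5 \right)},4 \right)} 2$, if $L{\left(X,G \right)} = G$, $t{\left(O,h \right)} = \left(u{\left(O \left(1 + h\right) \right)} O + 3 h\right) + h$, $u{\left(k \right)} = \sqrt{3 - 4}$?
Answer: $12$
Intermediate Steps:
$u{\left(k \right)} = i$ ($u{\left(k \right)} = \sqrt{-1} = i$)
$t{\left(O,h \right)} = 4 h + i O$ ($t{\left(O,h \right)} = \left(i O + 3 h\right) + h = \left(3 h + i O\right) + h = 4 h + i O$)
$4 + L{\left(t{\left(-4,-5 \right)},4 \right)} 2 = 4 + 4 \cdot 2 = 4 + 8 = 12$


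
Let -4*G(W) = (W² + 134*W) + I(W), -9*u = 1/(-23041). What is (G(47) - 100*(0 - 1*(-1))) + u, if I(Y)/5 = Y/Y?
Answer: -462018131/207369 ≈ -2228.0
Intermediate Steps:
u = 1/207369 (u = -⅑/(-23041) = -⅑*(-1/23041) = 1/207369 ≈ 4.8223e-6)
I(Y) = 5 (I(Y) = 5*(Y/Y) = 5*1 = 5)
G(W) = -5/4 - 67*W/2 - W²/4 (G(W) = -((W² + 134*W) + 5)/4 = -(5 + W² + 134*W)/4 = -5/4 - 67*W/2 - W²/4)
(G(47) - 100*(0 - 1*(-1))) + u = ((-5/4 - 67/2*47 - ¼*47²) - 100*(0 - 1*(-1))) + 1/207369 = ((-5/4 - 3149/2 - ¼*2209) - 100*(0 + 1)) + 1/207369 = ((-5/4 - 3149/2 - 2209/4) - 100*1) + 1/207369 = (-2128 - 100) + 1/207369 = -2228 + 1/207369 = -462018131/207369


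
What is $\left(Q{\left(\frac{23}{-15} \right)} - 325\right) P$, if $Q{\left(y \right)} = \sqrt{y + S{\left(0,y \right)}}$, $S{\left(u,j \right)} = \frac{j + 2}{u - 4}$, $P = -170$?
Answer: $55250 - 17 i \sqrt{165} \approx 55250.0 - 218.37 i$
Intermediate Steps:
$S{\left(u,j \right)} = \frac{2 + j}{-4 + u}$
$Q{\left(y \right)} = \sqrt{- \frac{1}{2} + \frac{3 y}{4}}$ ($Q{\left(y \right)} = \sqrt{y + \frac{2 + y}{-4 + 0}} = \sqrt{y + \frac{2 + y}{-4}} = \sqrt{y - \frac{2 + y}{4}} = \sqrt{y - \left(\frac{1}{2} + \frac{y}{4}\right)} = \sqrt{- \frac{1}{2} + \frac{3 y}{4}}$)
$\left(Q{\left(\frac{23}{-15} \right)} - 325\right) P = \left(\frac{\sqrt{-2 + 3 \frac{23}{-15}}}{2} - 325\right) \left(-170\right) = \left(\frac{\sqrt{-2 + 3 \cdot 23 \left(- \frac{1}{15}\right)}}{2} - 325\right) \left(-170\right) = \left(\frac{\sqrt{-2 + 3 \left(- \frac{23}{15}\right)}}{2} - 325\right) \left(-170\right) = \left(\frac{\sqrt{-2 - \frac{23}{5}}}{2} - 325\right) \left(-170\right) = \left(\frac{\sqrt{- \frac{33}{5}}}{2} - 325\right) \left(-170\right) = \left(\frac{\frac{1}{5} i \sqrt{165}}{2} - 325\right) \left(-170\right) = \left(\frac{i \sqrt{165}}{10} - 325\right) \left(-170\right) = \left(-325 + \frac{i \sqrt{165}}{10}\right) \left(-170\right) = 55250 - 17 i \sqrt{165}$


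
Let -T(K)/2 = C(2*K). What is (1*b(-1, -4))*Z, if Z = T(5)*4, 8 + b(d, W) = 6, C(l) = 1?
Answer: 16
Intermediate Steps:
b(d, W) = -2 (b(d, W) = -8 + 6 = -2)
T(K) = -2 (T(K) = -2*1 = -2)
Z = -8 (Z = -2*4 = -8)
(1*b(-1, -4))*Z = (1*(-2))*(-8) = -2*(-8) = 16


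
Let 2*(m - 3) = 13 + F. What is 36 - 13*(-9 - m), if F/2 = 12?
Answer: 865/2 ≈ 432.50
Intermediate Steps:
F = 24 (F = 2*12 = 24)
m = 43/2 (m = 3 + (13 + 24)/2 = 3 + (½)*37 = 3 + 37/2 = 43/2 ≈ 21.500)
36 - 13*(-9 - m) = 36 - 13*(-9 - 1*43/2) = 36 - 13*(-9 - 43/2) = 36 - 13*(-61/2) = 36 + 793/2 = 865/2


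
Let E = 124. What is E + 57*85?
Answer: 4969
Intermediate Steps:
E + 57*85 = 124 + 57*85 = 124 + 4845 = 4969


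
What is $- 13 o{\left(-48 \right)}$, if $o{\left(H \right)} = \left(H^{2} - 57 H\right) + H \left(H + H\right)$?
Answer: $-125424$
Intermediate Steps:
$o{\left(H \right)} = - 57 H + 3 H^{2}$ ($o{\left(H \right)} = \left(H^{2} - 57 H\right) + H 2 H = \left(H^{2} - 57 H\right) + 2 H^{2} = - 57 H + 3 H^{2}$)
$- 13 o{\left(-48 \right)} = - 13 \cdot 3 \left(-48\right) \left(-19 - 48\right) = - 13 \cdot 3 \left(-48\right) \left(-67\right) = \left(-13\right) 9648 = -125424$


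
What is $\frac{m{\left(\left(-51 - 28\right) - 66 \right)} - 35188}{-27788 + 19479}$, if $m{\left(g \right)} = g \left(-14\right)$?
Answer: $\frac{33158}{8309} \approx 3.9906$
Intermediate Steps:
$m{\left(g \right)} = - 14 g$
$\frac{m{\left(\left(-51 - 28\right) - 66 \right)} - 35188}{-27788 + 19479} = \frac{- 14 \left(\left(-51 - 28\right) - 66\right) - 35188}{-27788 + 19479} = \frac{- 14 \left(-79 - 66\right) - 35188}{-8309} = \left(\left(-14\right) \left(-145\right) - 35188\right) \left(- \frac{1}{8309}\right) = \left(2030 - 35188\right) \left(- \frac{1}{8309}\right) = \left(-33158\right) \left(- \frac{1}{8309}\right) = \frac{33158}{8309}$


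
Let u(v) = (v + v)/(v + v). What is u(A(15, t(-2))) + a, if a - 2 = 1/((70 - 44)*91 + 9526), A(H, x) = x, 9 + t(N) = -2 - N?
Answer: 35677/11892 ≈ 3.0001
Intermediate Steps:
t(N) = -11 - N (t(N) = -9 + (-2 - N) = -11 - N)
u(v) = 1 (u(v) = (2*v)/((2*v)) = (2*v)*(1/(2*v)) = 1)
a = 23785/11892 (a = 2 + 1/((70 - 44)*91 + 9526) = 2 + 1/(26*91 + 9526) = 2 + 1/(2366 + 9526) = 2 + 1/11892 = 23785/11892 ≈ 2.0001)
u(A(15, t(-2))) + a = 1 + 23785/11892 = 35677/11892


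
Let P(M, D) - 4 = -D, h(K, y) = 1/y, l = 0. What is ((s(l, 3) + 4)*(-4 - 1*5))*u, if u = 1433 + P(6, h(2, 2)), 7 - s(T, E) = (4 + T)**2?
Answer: 129285/2 ≈ 64643.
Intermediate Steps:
s(T, E) = 7 - (4 + T)**2
P(M, D) = 4 - D
u = 2873/2 (u = 1433 + (4 - 1/2) = 1433 + 7/2 = 2873/2 ≈ 1436.5)
((s(l, 3) + 4)*(-4 - 1*5))*u = (((7 - (4 + 0)**2) + 4)*(-4 - 1*5))*(2873/2) = (((7 - 1*4**2) + 4)*(-4 - 5))*(2873/2) = (((7 - 1*16) + 4)*(-9))*(2873/2) = (((7 - 16) + 4)*(-9))*(2873/2) = ((-9 + 4)*(-9))*(2873/2) = -5*(-9)*(2873/2) = 45*(2873/2) = 129285/2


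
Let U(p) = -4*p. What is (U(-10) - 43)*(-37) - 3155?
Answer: -3044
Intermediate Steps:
(U(-10) - 43)*(-37) - 3155 = (-4*(-10) - 43)*(-37) - 3155 = (40 - 43)*(-37) - 3155 = -3*(-37) - 3155 = 111 - 3155 = -3044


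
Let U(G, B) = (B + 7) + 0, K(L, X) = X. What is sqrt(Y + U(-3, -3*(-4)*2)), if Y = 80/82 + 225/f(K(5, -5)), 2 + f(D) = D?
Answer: 4*I*sqrt(861)/287 ≈ 0.40896*I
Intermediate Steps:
f(D) = -2 + D
U(G, B) = 7 + B (U(G, B) = (7 + B) + 0 = 7 + B)
Y = -8945/287 (Y = 80/82 + 225/(-2 - 5) = 80*(1/82) + 225/(-7) = 40/41 + 225*(-1/7) = 40/41 - 225/7 = -8945/287 ≈ -31.167)
sqrt(Y + U(-3, -3*(-4)*2)) = sqrt(-8945/287 + (7 - 3*(-4)*2)) = sqrt(-8945/287 + (7 + 12*2)) = sqrt(-8945/287 + (7 + 24)) = sqrt(-8945/287 + 31) = sqrt(-48/287) = 4*I*sqrt(861)/287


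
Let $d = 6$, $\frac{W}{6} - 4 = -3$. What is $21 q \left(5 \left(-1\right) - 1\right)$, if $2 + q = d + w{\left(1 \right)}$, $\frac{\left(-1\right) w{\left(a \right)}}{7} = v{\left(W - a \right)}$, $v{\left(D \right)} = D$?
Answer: $3906$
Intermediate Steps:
$W = 6$ ($W = 24 + 6 \left(-3\right) = 24 - 18 = 6$)
$w{\left(a \right)} = -42 + 7 a$ ($w{\left(a \right)} = - 7 \left(6 - a\right) = -42 + 7 a$)
$q = -31$ ($q = -2 + \left(6 + \left(-42 + 7 \cdot 1\right)\right) = -2 + \left(6 + \left(-42 + 7\right)\right) = -2 + \left(6 - 35\right) = -2 - 29 = -31$)
$21 q \left(5 \left(-1\right) - 1\right) = 21 \left(-31\right) \left(5 \left(-1\right) - 1\right) = - 651 \left(-5 - 1\right) = \left(-651\right) \left(-6\right) = 3906$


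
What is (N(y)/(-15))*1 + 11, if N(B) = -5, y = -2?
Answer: 34/3 ≈ 11.333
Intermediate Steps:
(N(y)/(-15))*1 + 11 = -5/(-15)*1 + 11 = -5*(-1/15)*1 + 11 = (1/3)*1 + 11 = 1/3 + 11 = 34/3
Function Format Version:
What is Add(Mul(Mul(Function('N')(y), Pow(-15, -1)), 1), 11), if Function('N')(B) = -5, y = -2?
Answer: Rational(34, 3) ≈ 11.333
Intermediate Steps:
Add(Mul(Mul(Function('N')(y), Pow(-15, -1)), 1), 11) = Add(Mul(Mul(-5, Pow(-15, -1)), 1), 11) = Add(Mul(Mul(-5, Rational(-1, 15)), 1), 11) = Add(Mul(Rational(1, 3), 1), 11) = Add(Rational(1, 3), 11) = Rational(34, 3)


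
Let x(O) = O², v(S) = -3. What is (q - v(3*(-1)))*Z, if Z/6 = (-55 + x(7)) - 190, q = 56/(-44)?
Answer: -22344/11 ≈ -2031.3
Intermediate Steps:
q = -14/11 (q = 56*(-1/44) = -14/11 ≈ -1.2727)
Z = -1176 (Z = 6*((-55 + 7²) - 190) = 6*((-55 + 49) - 190) = 6*(-6 - 190) = 6*(-196) = -1176)
(q - v(3*(-1)))*Z = (-14/11 - 1*(-3))*(-1176) = (-14/11 + 3)*(-1176) = (19/11)*(-1176) = -22344/11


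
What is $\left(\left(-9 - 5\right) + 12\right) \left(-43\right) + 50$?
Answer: $136$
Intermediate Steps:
$\left(\left(-9 - 5\right) + 12\right) \left(-43\right) + 50 = \left(-14 + 12\right) \left(-43\right) + 50 = \left(-2\right) \left(-43\right) + 50 = 86 + 50 = 136$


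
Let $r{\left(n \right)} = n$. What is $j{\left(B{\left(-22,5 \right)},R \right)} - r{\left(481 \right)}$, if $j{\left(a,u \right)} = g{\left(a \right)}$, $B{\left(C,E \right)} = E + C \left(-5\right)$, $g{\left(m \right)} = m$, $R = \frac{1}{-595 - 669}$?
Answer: $-366$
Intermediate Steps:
$R = - \frac{1}{1264}$ ($R = \frac{1}{-1264} = - \frac{1}{1264} \approx -0.00079114$)
$B{\left(C,E \right)} = E - 5 C$
$j{\left(a,u \right)} = a$
$j{\left(B{\left(-22,5 \right)},R \right)} - r{\left(481 \right)} = \left(5 - -110\right) - 481 = \left(5 + 110\right) - 481 = 115 - 481 = -366$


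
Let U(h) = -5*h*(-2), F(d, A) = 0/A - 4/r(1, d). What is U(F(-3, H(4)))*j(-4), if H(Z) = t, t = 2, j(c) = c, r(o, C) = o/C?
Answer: -480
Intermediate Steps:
H(Z) = 2
F(d, A) = -4*d (F(d, A) = 0/A - 4*d = 0 - 4*d = -4*d)
U(h) = 10*h
U(F(-3, H(4)))*j(-4) = (10*(-4*(-3)))*(-4) = (10*12)*(-4) = 120*(-4) = -480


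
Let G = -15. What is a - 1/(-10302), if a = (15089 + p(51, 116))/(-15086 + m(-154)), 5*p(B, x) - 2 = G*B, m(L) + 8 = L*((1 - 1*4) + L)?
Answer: 32059141/19496535 ≈ 1.6444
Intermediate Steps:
m(L) = -8 + L*(-3 + L) (m(L) = -8 + L*((1 - 1*4) + L) = -8 + L*((1 - 4) + L) = -8 + L*(-3 + L))
p(B, x) = ⅖ - 3*B (p(B, x) = ⅖ + (-15*B)/5 = ⅖ - 3*B)
a = 12447/7570 (a = (15089 + (⅖ - 3*51))/(-15086 + (-8 + (-154)² - 3*(-154))) = (15089 + (⅖ - 153))/(-15086 + (-8 + 23716 + 462)) = (15089 - 763/5)/(-15086 + 24170) = (74682/5)/9084 = (74682/5)*(1/9084) = 12447/7570 ≈ 1.6443)
a - 1/(-10302) = 12447/7570 - 1/(-10302) = 12447/7570 - 1*(-1/10302) = 12447/7570 + 1/10302 = 32059141/19496535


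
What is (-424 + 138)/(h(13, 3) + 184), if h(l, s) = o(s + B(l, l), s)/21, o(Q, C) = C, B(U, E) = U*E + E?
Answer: -2002/1289 ≈ -1.5531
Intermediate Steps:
B(U, E) = E + E*U (B(U, E) = E*U + E = E + E*U)
h(l, s) = s/21
(-424 + 138)/(h(13, 3) + 184) = (-424 + 138)/((1/21)*3 + 184) = -286/(1/7 + 184) = -286/1289/7 = -286*7/1289 = -2002/1289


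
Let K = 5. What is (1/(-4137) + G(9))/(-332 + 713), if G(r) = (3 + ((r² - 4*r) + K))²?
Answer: 11620832/1576197 ≈ 7.3727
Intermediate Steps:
G(r) = (8 + r² - 4*r)² (G(r) = (3 + ((r² - 4*r) + 5))² = (3 + (5 + r² - 4*r))² = (8 + r² - 4*r)²)
(1/(-4137) + G(9))/(-332 + 713) = (1/(-4137) + (8 + 9² - 4*9)²)/(-332 + 713) = (-1/4137 + (8 + 81 - 36)²)/381 = (-1/4137 + 53²)*(1/381) = (-1/4137 + 2809)*(1/381) = (11620832/4137)*(1/381) = 11620832/1576197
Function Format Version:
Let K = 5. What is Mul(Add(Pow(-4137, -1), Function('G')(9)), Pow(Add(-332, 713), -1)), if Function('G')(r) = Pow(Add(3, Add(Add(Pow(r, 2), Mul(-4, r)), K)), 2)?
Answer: Rational(11620832, 1576197) ≈ 7.3727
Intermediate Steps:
Function('G')(r) = Pow(Add(8, Pow(r, 2), Mul(-4, r)), 2) (Function('G')(r) = Pow(Add(3, Add(Add(Pow(r, 2), Mul(-4, r)), 5)), 2) = Pow(Add(3, Add(5, Pow(r, 2), Mul(-4, r))), 2) = Pow(Add(8, Pow(r, 2), Mul(-4, r)), 2))
Mul(Add(Pow(-4137, -1), Function('G')(9)), Pow(Add(-332, 713), -1)) = Mul(Add(Pow(-4137, -1), Pow(Add(8, Pow(9, 2), Mul(-4, 9)), 2)), Pow(Add(-332, 713), -1)) = Mul(Add(Rational(-1, 4137), Pow(Add(8, 81, -36), 2)), Pow(381, -1)) = Mul(Add(Rational(-1, 4137), Pow(53, 2)), Rational(1, 381)) = Mul(Add(Rational(-1, 4137), 2809), Rational(1, 381)) = Mul(Rational(11620832, 4137), Rational(1, 381)) = Rational(11620832, 1576197)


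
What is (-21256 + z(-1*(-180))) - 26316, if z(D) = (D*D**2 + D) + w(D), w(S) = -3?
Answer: 5784605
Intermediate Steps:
z(D) = -3 + D + D**3 (z(D) = (D*D**2 + D) - 3 = (D**3 + D) - 3 = (D + D**3) - 3 = -3 + D + D**3)
(-21256 + z(-1*(-180))) - 26316 = (-21256 + (-3 - 1*(-180) + (-1*(-180))**3)) - 26316 = (-21256 + (-3 + 180 + 180**3)) - 26316 = (-21256 + (-3 + 180 + 5832000)) - 26316 = (-21256 + 5832177) - 26316 = 5810921 - 26316 = 5784605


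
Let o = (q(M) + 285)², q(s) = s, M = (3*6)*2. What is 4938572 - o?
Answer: 4835531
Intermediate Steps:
M = 36 (M = 18*2 = 36)
o = 103041 (o = (36 + 285)² = 321² = 103041)
4938572 - o = 4938572 - 1*103041 = 4938572 - 103041 = 4835531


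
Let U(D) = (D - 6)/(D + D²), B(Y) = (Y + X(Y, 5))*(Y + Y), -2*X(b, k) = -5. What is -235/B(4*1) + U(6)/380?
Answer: -235/52 ≈ -4.5192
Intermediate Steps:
X(b, k) = 5/2 (X(b, k) = -½*(-5) = 5/2)
B(Y) = 2*Y*(5/2 + Y) (B(Y) = (Y + 5/2)*(Y + Y) = (5/2 + Y)*(2*Y) = 2*Y*(5/2 + Y))
U(D) = (-6 + D)/(D + D²)
-235/B(4*1) + U(6)/380 = -235*1/(4*(5 + 2*(4*1))) + ((-6 + 6)/(6*(1 + 6)))/380 = -235*1/(4*(5 + 2*4)) + ((⅙)*0/7)*(1/380) = -235*1/(4*(5 + 8)) + ((⅙)*(⅐)*0)*(1/380) = -235/(4*13) + 0*(1/380) = -235/52 + 0 = -235/52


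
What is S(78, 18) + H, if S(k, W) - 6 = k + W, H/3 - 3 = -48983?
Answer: -146838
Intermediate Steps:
H = -146940 (H = 9 + 3*(-48983) = 9 - 146949 = -146940)
S(k, W) = 6 + W + k (S(k, W) = 6 + (k + W) = 6 + (W + k) = 6 + W + k)
S(78, 18) + H = (6 + 18 + 78) - 146940 = 102 - 146940 = -146838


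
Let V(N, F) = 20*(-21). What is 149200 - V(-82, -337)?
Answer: 149620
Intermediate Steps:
V(N, F) = -420
149200 - V(-82, -337) = 149200 - 1*(-420) = 149200 + 420 = 149620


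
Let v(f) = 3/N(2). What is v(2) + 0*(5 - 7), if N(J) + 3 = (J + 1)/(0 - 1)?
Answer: -½ ≈ -0.50000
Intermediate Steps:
N(J) = -4 - J (N(J) = -3 + (J + 1)/(0 - 1) = -3 + (1 + J)/(-1) = -3 + (1 + J)*(-1) = -3 + (-1 - J) = -4 - J)
v(f) = -½ (v(f) = 3/(-4 - 1*2) = 3/(-4 - 2) = 3/(-6) = 3*(-⅙) = -½)
v(2) + 0*(5 - 7) = -½ + 0*(5 - 7) = -½ + 0*(-2) = -½ + 0 = -½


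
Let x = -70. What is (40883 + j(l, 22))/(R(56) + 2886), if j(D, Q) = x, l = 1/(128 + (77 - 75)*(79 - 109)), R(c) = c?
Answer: 40813/2942 ≈ 13.873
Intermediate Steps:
l = 1/68 (l = 1/(128 + 2*(-30)) = 1/(128 - 60) = 1/68 ≈ 0.014706)
j(D, Q) = -70
(40883 + j(l, 22))/(R(56) + 2886) = (40883 - 70)/(56 + 2886) = 40813/2942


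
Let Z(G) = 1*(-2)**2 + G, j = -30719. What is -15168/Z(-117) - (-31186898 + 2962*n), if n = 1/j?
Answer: 108257892402304/3471247 ≈ 3.1187e+7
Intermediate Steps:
Z(G) = 4 + G (Z(G) = 1*4 + G = 4 + G)
n = -1/30719 (n = 1/(-30719) = -1/30719 ≈ -3.2553e-5)
-15168/Z(-117) - (-31186898 + 2962*n) = -15168/(4 - 117) - 2962/(1/(-1/30719 - 10529)) = -15168/(-113) - 2962/(1/(-323440352/30719)) = -15168*(-1/113) - 2962/(-30719/323440352) = 15168/113 - 2962*(-323440352/30719) = 15168/113 + 958030322624/30719 = 108257892402304/3471247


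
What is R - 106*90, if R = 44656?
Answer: 35116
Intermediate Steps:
R - 106*90 = 44656 - 106*90 = 44656 - 9540 = 35116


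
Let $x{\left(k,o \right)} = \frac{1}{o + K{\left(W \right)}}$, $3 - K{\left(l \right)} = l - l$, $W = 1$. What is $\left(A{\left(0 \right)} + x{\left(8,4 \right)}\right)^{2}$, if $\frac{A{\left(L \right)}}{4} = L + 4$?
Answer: $\frac{12769}{49} \approx 260.59$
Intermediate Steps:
$A{\left(L \right)} = 16 + 4 L$ ($A{\left(L \right)} = 4 \left(L + 4\right) = 4 \left(4 + L\right) = 16 + 4 L$)
$K{\left(l \right)} = 3$ ($K{\left(l \right)} = 3 - \left(l - l\right) = 3 - 0 = 3 + 0 = 3$)
$x{\left(k,o \right)} = \frac{1}{3 + o}$ ($x{\left(k,o \right)} = \frac{1}{o + 3} = \frac{1}{3 + o}$)
$\left(A{\left(0 \right)} + x{\left(8,4 \right)}\right)^{2} = \left(\left(16 + 4 \cdot 0\right) + \frac{1}{3 + 4}\right)^{2} = \left(\left(16 + 0\right) + \frac{1}{7}\right)^{2} = \left(16 + \frac{1}{7}\right)^{2} = \left(\frac{113}{7}\right)^{2} = \frac{12769}{49}$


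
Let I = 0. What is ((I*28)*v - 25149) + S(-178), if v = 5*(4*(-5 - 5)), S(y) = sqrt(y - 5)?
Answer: -25149 + I*sqrt(183) ≈ -25149.0 + 13.528*I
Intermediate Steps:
S(y) = sqrt(-5 + y)
v = -200 (v = 5*(4*(-10)) = 5*(-40) = -200)
((I*28)*v - 25149) + S(-178) = ((0*28)*(-200) - 25149) + sqrt(-5 - 178) = (0*(-200) - 25149) + sqrt(-183) = (0 - 25149) + I*sqrt(183) = -25149 + I*sqrt(183)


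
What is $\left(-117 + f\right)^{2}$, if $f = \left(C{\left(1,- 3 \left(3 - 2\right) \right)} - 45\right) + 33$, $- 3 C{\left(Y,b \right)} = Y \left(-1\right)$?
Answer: $\frac{148996}{9} \approx 16555.0$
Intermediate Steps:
$C{\left(Y,b \right)} = \frac{Y}{3}$ ($C{\left(Y,b \right)} = - \frac{Y \left(-1\right)}{3} = - \frac{\left(-1\right) Y}{3} = \frac{Y}{3}$)
$f = - \frac{35}{3}$ ($f = \left(\frac{1}{3} \cdot 1 - 45\right) + 33 = \left(\frac{1}{3} - 45\right) + 33 = - \frac{134}{3} + 33 = - \frac{35}{3} \approx -11.667$)
$\left(-117 + f\right)^{2} = \left(-117 - \frac{35}{3}\right)^{2} = \left(- \frac{386}{3}\right)^{2} = \frac{148996}{9}$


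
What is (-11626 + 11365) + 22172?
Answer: 21911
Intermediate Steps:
(-11626 + 11365) + 22172 = -261 + 22172 = 21911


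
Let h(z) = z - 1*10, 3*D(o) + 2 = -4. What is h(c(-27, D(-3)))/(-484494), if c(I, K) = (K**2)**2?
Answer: -1/80749 ≈ -1.2384e-5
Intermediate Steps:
D(o) = -2 (D(o) = -2/3 + (1/3)*(-4) = -2/3 - 4/3 = -2)
c(I, K) = K**4
h(z) = -10 + z (h(z) = z - 10 = -10 + z)
h(c(-27, D(-3)))/(-484494) = (-10 + (-2)**4)/(-484494) = (-10 + 16)*(-1/484494) = 6*(-1/484494) = -1/80749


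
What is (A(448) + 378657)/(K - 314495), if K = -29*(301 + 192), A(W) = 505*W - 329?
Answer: -75571/41099 ≈ -1.8388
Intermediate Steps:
A(W) = -329 + 505*W
K = -14297 (K = -29*493 = -14297)
(A(448) + 378657)/(K - 314495) = ((-329 + 505*448) + 378657)/(-14297 - 314495) = ((-329 + 226240) + 378657)/(-328792) = (225911 + 378657)*(-1/328792) = 604568*(-1/328792) = -75571/41099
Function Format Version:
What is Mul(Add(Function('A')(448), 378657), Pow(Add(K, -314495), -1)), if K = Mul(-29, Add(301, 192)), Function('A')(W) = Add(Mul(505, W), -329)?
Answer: Rational(-75571, 41099) ≈ -1.8388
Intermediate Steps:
Function('A')(W) = Add(-329, Mul(505, W))
K = -14297 (K = Mul(-29, 493) = -14297)
Mul(Add(Function('A')(448), 378657), Pow(Add(K, -314495), -1)) = Mul(Add(Add(-329, Mul(505, 448)), 378657), Pow(Add(-14297, -314495), -1)) = Mul(Add(Add(-329, 226240), 378657), Pow(-328792, -1)) = Mul(Add(225911, 378657), Rational(-1, 328792)) = Mul(604568, Rational(-1, 328792)) = Rational(-75571, 41099)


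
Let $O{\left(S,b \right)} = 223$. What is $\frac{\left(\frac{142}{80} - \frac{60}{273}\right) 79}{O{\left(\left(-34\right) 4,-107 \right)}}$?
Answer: $\frac{447219}{811720} \approx 0.55095$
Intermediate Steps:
$\frac{\left(\frac{142}{80} - \frac{60}{273}\right) 79}{O{\left(\left(-34\right) 4,-107 \right)}} = \frac{\left(\frac{142}{80} - \frac{60}{273}\right) 79}{223} = \left(142 \cdot \frac{1}{80} - \frac{20}{91}\right) 79 \cdot \frac{1}{223} = \left(\frac{71}{40} - \frac{20}{91}\right) 79 \cdot \frac{1}{223} = \frac{5661}{3640} \cdot 79 \cdot \frac{1}{223} = \frac{447219}{3640} \cdot \frac{1}{223} = \frac{447219}{811720}$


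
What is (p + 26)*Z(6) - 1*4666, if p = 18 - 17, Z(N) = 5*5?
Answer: -3991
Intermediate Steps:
Z(N) = 25
p = 1
(p + 26)*Z(6) - 1*4666 = (1 + 26)*25 - 1*4666 = 27*25 - 4666 = 675 - 4666 = -3991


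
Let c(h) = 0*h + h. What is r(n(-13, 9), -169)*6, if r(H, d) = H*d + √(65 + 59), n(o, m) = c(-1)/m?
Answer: 338/3 + 12*√31 ≈ 179.48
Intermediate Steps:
c(h) = h (c(h) = 0 + h = h)
n(o, m) = -1/m
r(H, d) = 2*√31 + H*d (r(H, d) = H*d + √124 = H*d + 2*√31 = 2*√31 + H*d)
r(n(-13, 9), -169)*6 = (2*√31 - 1/9*(-169))*6 = (2*√31 - 1*⅑*(-169))*6 = (2*√31 - ⅑*(-169))*6 = (2*√31 + 169/9)*6 = (169/9 + 2*√31)*6 = 338/3 + 12*√31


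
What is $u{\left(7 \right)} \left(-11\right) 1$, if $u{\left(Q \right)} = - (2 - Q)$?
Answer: $-55$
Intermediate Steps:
$u{\left(Q \right)} = -2 + Q$
$u{\left(7 \right)} \left(-11\right) 1 = \left(-2 + 7\right) \left(-11\right) 1 = 5 \left(-11\right) 1 = \left(-55\right) 1 = -55$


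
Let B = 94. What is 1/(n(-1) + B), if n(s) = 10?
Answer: 1/104 ≈ 0.0096154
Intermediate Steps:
1/(n(-1) + B) = 1/(10 + 94) = 1/104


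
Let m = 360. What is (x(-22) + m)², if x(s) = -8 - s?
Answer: 139876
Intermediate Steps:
(x(-22) + m)² = ((-8 - 1*(-22)) + 360)² = ((-8 + 22) + 360)² = (14 + 360)² = 374² = 139876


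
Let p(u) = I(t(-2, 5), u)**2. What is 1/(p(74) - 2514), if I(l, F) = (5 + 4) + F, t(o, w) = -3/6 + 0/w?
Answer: 1/4375 ≈ 0.00022857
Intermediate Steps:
t(o, w) = -1/2 (t(o, w) = -3*1/6 + 0 = -1/2 + 0 = -1/2)
I(l, F) = 9 + F
p(u) = (9 + u)**2
1/(p(74) - 2514) = 1/((9 + 74)**2 - 2514) = 1/(83**2 - 2514) = 1/(6889 - 2514) = 1/4375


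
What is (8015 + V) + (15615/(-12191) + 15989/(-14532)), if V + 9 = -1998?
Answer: 1063953109817/177159612 ≈ 6005.6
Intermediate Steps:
V = -2007 (V = -9 - 1998 = -2007)
(8015 + V) + (15615/(-12191) + 15989/(-14532)) = (8015 - 2007) + (15615/(-12191) + 15989/(-14532)) = 6008 + (15615*(-1/12191) + 15989*(-1/14532)) = 6008 + (-15615/12191 - 15989/14532) = 6008 - 421839079/177159612 = 1063953109817/177159612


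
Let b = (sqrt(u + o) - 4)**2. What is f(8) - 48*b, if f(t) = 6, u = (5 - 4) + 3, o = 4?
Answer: -1146 + 768*sqrt(2) ≈ -59.884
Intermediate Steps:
u = 4 (u = 1 + 3 = 4)
b = (-4 + 2*sqrt(2))**2 (b = (sqrt(4 + 4) - 4)**2 = (sqrt(8) - 4)**2 = (2*sqrt(2) - 4)**2 = (-4 + 2*sqrt(2))**2 ≈ 1.3726)
f(8) - 48*b = 6 - 48*(24 - 16*sqrt(2)) = 6 + (-1152 + 768*sqrt(2)) = -1146 + 768*sqrt(2)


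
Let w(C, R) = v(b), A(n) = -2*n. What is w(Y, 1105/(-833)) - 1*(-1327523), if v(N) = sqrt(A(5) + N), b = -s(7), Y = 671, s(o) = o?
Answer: 1327523 + I*sqrt(17) ≈ 1.3275e+6 + 4.1231*I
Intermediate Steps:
b = -7 (b = -1*7 = -7)
v(N) = sqrt(-10 + N) (v(N) = sqrt(-2*5 + N) = sqrt(-10 + N))
w(C, R) = I*sqrt(17) (w(C, R) = sqrt(-10 - 7) = sqrt(-17) = I*sqrt(17))
w(Y, 1105/(-833)) - 1*(-1327523) = I*sqrt(17) - 1*(-1327523) = I*sqrt(17) + 1327523 = 1327523 + I*sqrt(17)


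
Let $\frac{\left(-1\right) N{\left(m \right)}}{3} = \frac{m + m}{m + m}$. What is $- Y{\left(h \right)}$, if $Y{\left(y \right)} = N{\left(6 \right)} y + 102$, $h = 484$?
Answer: $1350$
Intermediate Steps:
$N{\left(m \right)} = -3$ ($N{\left(m \right)} = - 3 \frac{m + m}{m + m} = - 3 \frac{2 m}{2 m} = - 3 \cdot 2 m \frac{1}{2 m} = \left(-3\right) 1 = -3$)
$Y{\left(y \right)} = 102 - 3 y$ ($Y{\left(y \right)} = - 3 y + 102 = 102 - 3 y$)
$- Y{\left(h \right)} = - (102 - 1452) = \left(-1\right) \left(-1350\right) = 1350$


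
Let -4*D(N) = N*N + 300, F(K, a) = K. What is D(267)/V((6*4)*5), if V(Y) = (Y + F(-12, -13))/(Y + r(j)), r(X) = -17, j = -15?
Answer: -2457889/144 ≈ -17069.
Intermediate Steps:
D(N) = -75 - N²/4 (D(N) = -(N*N + 300)/4 = -(N² + 300)/4 = -(300 + N²)/4 = -75 - N²/4)
V(Y) = (-12 + Y)/(-17 + Y) (V(Y) = (Y - 12)/(Y - 17) = (-12 + Y)/(-17 + Y))
D(267)/V((6*4)*5) = (-75 - ¼*267²)/(((-12 + (6*4)*5)/(-17 + (6*4)*5))) = (-75 - ¼*71289)/(((-12 + 24*5)/(-17 + 24*5))) = (-75 - 71289/4)/(((-12 + 120)/(-17 + 120))) = -71589/(4*(108/103)) = -71589/(4*((1/103)*108)) = -71589/(4*108/103) = -71589/4*103/108 = -2457889/144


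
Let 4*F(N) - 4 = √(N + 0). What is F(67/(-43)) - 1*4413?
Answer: -4412 + I*√2881/172 ≈ -4412.0 + 0.31206*I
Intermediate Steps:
F(N) = 1 + √N/4 (F(N) = 1 + √(N + 0)/4 = 1 + √N/4)
F(67/(-43)) - 1*4413 = (1 + √(67/(-43))/4) - 1*4413 = (1 + √(67*(-1/43))/4) - 4413 = (1 + √(-67/43)/4) - 4413 = (1 + (I*√2881/43)/4) - 4413 = (1 + I*√2881/172) - 4413 = -4412 + I*√2881/172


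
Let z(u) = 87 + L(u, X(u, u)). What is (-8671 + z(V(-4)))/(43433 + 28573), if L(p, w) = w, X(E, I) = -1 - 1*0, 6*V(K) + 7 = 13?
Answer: -8585/72006 ≈ -0.11923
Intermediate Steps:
V(K) = 1 (V(K) = -7/6 + (1/6)*13 = -7/6 + 13/6 = 1)
X(E, I) = -1 (X(E, I) = -1 + 0 = -1)
z(u) = 86 (z(u) = 87 - 1 = 86)
(-8671 + z(V(-4)))/(43433 + 28573) = (-8671 + 86)/(43433 + 28573) = -8585/72006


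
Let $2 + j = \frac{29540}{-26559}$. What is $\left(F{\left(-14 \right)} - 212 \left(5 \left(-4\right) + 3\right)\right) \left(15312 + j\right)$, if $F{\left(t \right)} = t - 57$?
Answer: $\frac{1436478053750}{26559} \approx 5.4086 \cdot 10^{7}$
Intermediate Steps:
$F{\left(t \right)} = -57 + t$ ($F{\left(t \right)} = t - 57 = -57 + t$)
$j = - \frac{82658}{26559}$ ($j = -2 + \frac{29540}{-26559} = -2 + 29540 \left(- \frac{1}{26559}\right) = -2 - \frac{29540}{26559} = - \frac{82658}{26559} \approx -3.1122$)
$\left(F{\left(-14 \right)} - 212 \left(5 \left(-4\right) + 3\right)\right) \left(15312 + j\right) = \left(\left(-57 - 14\right) - 212 \left(5 \left(-4\right) + 3\right)\right) \left(15312 - \frac{82658}{26559}\right) = \left(-71 - 212 \left(-20 + 3\right)\right) \frac{406588750}{26559} = \left(-71 - -3604\right) \frac{406588750}{26559} = \left(-71 + 3604\right) \frac{406588750}{26559} = 3533 \cdot \frac{406588750}{26559} = \frac{1436478053750}{26559}$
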